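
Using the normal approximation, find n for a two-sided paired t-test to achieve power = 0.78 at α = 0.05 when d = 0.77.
n = 13 pairs

Sample size formula (paired t-test, normal approximation):
n = ((z_{α/2} + z_β) / d)²

z_{α/2} = 1.960 (for α = 0.05, two-sided)
z_β = 0.772 (for power = 0.78)
d = 0.77

n = ((1.960 + 0.772) / 0.77)²
n = (3.548)²
n ≈ 12.59
Round up to the next whole number: n = 13 pairs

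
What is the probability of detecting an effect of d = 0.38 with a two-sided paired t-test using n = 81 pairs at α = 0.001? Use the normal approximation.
Power ≈ 0.55

Power calculation (paired t-test, normal approximation):
z_β = d · √n - z_{α/2}
z_β = 0.38 · √81 - 3.291
z_β = 0.38 · 9.000 - 3.291
z_β = 0.129

Power = Φ(z_β) = Φ(0.129) ≈ 0.552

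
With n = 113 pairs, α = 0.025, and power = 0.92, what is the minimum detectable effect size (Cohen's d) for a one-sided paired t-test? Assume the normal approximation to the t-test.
d ≈ 0.32

Minimum detectable effect (paired t-test, normal approximation):
d = (z_α + z_β) / √n
d = (1.960 + 1.405) / √113
d = 3.365 / 10.630
d ≈ 0.32

By Cohen's convention (0.2 small / 0.5 medium / 0.8 large): small effect.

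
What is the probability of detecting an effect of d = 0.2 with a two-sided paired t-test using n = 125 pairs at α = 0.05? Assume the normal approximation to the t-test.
Power ≈ 0.61

Power calculation (paired t-test, normal approximation):
z_β = d · √n - z_{α/2}
z_β = 0.2 · √125 - 1.960
z_β = 0.2 · 11.180 - 1.960
z_β = 0.276

Power = Φ(z_β) = Φ(0.276) ≈ 0.609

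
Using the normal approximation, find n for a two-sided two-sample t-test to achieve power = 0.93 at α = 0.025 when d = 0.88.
n = 36 per group

Sample size formula (two-sample t-test, normal approximation):
n = 2 · ((z_{α/2} + z_β) / d)²

z_{α/2} = 2.241 (for α = 0.025, two-sided)
z_β = 1.476 (for power = 0.93)
d = 0.88

n = 2 · ((2.241 + 1.476) / 0.88)²
n = 2 · (4.224)²
n ≈ 35.68
Round up to the next whole number: n = 36 per group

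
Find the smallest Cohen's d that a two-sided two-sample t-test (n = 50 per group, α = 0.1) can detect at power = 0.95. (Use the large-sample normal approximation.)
d ≈ 0.66

Minimum detectable effect (two-sample t-test, normal approximation):
d = (z_{α/2} + z_β) / √(n/2)
d = (1.645 + 1.645) / √(50/2)
d = 3.290 / 5.000
d ≈ 0.66

By Cohen's convention (0.2 small / 0.5 medium / 0.8 large): medium effect.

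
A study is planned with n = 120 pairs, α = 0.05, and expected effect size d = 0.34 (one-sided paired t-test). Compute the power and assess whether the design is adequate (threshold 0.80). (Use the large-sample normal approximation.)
Power ≈ 0.98; the study is adequately powered (power ≥ 0.80)

Power calculation (paired t-test, normal approximation):
z_β = d · √n - z_α
z_β = 0.34 · √120 - 1.645
z_β = 0.34 · 10.954 - 1.645
z_β = 2.080

Power = Φ(z_β) = Φ(2.080) ≈ 0.981

Effect size d = 0.34 is small by Cohen's convention (0.2/0.5/0.8).

Threshold: power ≥ 0.80 is conventionally adequate.
Power ≈ 0.98 → the study is adequately powered (power ≥ 0.80).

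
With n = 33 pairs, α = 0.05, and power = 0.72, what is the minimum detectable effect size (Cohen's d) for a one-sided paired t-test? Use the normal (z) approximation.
d ≈ 0.39

Minimum detectable effect (paired t-test, normal approximation):
d = (z_α + z_β) / √n
d = (1.645 + 0.583) / √33
d = 2.228 / 5.745
d ≈ 0.39

By Cohen's convention (0.2 small / 0.5 medium / 0.8 large): small effect.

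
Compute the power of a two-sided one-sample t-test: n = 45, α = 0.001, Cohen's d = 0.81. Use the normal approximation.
Power ≈ 0.98

Power calculation (one-sample t-test, normal approximation):
z_β = d · √n - z_{α/2}
z_β = 0.81 · √45 - 3.291
z_β = 0.81 · 6.708 - 3.291
z_β = 2.143

Power = Φ(z_β) = Φ(2.143) ≈ 0.984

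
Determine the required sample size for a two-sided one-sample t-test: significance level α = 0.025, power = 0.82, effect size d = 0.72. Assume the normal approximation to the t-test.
n = 20

Sample size formula (one-sample t-test, normal approximation):
n = ((z_{α/2} + z_β) / d)²

z_{α/2} = 2.241 (for α = 0.025, two-sided)
z_β = 0.915 (for power = 0.82)
d = 0.72

n = ((2.241 + 0.915) / 0.72)²
n = (4.383)²
n ≈ 19.21
Round up to the next whole number: n = 20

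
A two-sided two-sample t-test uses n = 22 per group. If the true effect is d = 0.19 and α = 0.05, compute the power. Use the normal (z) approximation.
Power ≈ 0.09

Power calculation (two-sample t-test, normal approximation):
z_β = d · √(n/2) - z_{α/2}
z_β = 0.19 · √(22/2) - 1.960
z_β = 0.19 · 3.317 - 1.960
z_β = -1.330

Power = Φ(z_β) = Φ(-1.330) ≈ 0.092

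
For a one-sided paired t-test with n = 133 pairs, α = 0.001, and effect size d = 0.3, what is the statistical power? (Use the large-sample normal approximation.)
Power ≈ 0.64

Power calculation (paired t-test, normal approximation):
z_β = d · √n - z_α
z_β = 0.3 · √133 - 3.090
z_β = 0.3 · 11.533 - 3.090
z_β = 0.370

Power = Φ(z_β) = Φ(0.370) ≈ 0.644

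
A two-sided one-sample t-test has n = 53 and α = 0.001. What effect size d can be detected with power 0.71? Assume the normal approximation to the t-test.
d ≈ 0.53

Minimum detectable effect (one-sample t-test, normal approximation):
d = (z_{α/2} + z_β) / √n
d = (3.291 + 0.553) / √53
d = 3.844 / 7.280
d ≈ 0.53

By Cohen's convention (0.2 small / 0.5 medium / 0.8 large): medium effect.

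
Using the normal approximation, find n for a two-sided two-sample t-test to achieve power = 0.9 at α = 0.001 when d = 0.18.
n = 1291 per group

Sample size formula (two-sample t-test, normal approximation):
n = 2 · ((z_{α/2} + z_β) / d)²

z_{α/2} = 3.291 (for α = 0.001, two-sided)
z_β = 1.282 (for power = 0.9)
d = 0.18

n = 2 · ((3.291 + 1.282) / 0.18)²
n = 2 · (25.406)²
n ≈ 1290.93
Round up to the next whole number: n = 1291 per group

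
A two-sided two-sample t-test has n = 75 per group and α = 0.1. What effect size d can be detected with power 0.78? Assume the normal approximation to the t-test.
d ≈ 0.39

Minimum detectable effect (two-sample t-test, normal approximation):
d = (z_{α/2} + z_β) / √(n/2)
d = (1.645 + 0.772) / √(75/2)
d = 2.417 / 6.124
d ≈ 0.39

By Cohen's convention (0.2 small / 0.5 medium / 0.8 large): small effect.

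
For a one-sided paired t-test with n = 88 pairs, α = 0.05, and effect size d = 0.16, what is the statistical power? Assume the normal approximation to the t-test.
Power ≈ 0.44

Power calculation (paired t-test, normal approximation):
z_β = d · √n - z_α
z_β = 0.16 · √88 - 1.645
z_β = 0.16 · 9.381 - 1.645
z_β = -0.144

Power = Φ(z_β) = Φ(-0.144) ≈ 0.443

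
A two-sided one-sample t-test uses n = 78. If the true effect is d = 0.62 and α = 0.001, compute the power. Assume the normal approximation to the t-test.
Power ≈ 0.99

Power calculation (one-sample t-test, normal approximation):
z_β = d · √n - z_{α/2}
z_β = 0.62 · √78 - 3.291
z_β = 0.62 · 8.832 - 3.291
z_β = 2.185

Power = Φ(z_β) = Φ(2.185) ≈ 0.986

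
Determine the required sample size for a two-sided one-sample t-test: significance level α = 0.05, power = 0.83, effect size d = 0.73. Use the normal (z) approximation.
n = 16

Sample size formula (one-sample t-test, normal approximation):
n = ((z_{α/2} + z_β) / d)²

z_{α/2} = 1.960 (for α = 0.05, two-sided)
z_β = 0.954 (for power = 0.83)
d = 0.73

n = ((1.960 + 0.954) / 0.73)²
n = (3.992)²
n ≈ 15.94
Round up to the next whole number: n = 16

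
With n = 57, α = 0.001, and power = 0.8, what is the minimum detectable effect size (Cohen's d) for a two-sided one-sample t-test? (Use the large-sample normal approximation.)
d ≈ 0.55

Minimum detectable effect (one-sample t-test, normal approximation):
d = (z_{α/2} + z_β) / √n
d = (3.291 + 0.842) / √57
d = 4.132 / 7.550
d ≈ 0.55

By Cohen's convention (0.2 small / 0.5 medium / 0.8 large): medium effect.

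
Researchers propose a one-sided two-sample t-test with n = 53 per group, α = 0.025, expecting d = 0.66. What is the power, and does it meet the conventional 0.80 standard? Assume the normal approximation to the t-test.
Power ≈ 0.92; the study is adequately powered (power ≥ 0.80)

Power calculation (two-sample t-test, normal approximation):
z_β = d · √(n/2) - z_α
z_β = 0.66 · √(53/2) - 1.960
z_β = 0.66 · 5.148 - 1.960
z_β = 1.438

Power = Φ(z_β) = Φ(1.438) ≈ 0.925

Effect size d = 0.66 is medium by Cohen's convention (0.2/0.5/0.8).

Threshold: power ≥ 0.80 is conventionally adequate.
Power ≈ 0.92 → the study is adequately powered (power ≥ 0.80).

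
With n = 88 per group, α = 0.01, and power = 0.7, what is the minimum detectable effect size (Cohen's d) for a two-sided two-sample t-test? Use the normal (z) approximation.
d ≈ 0.47

Minimum detectable effect (two-sample t-test, normal approximation):
d = (z_{α/2} + z_β) / √(n/2)
d = (2.576 + 0.524) / √(88/2)
d = 3.100 / 6.633
d ≈ 0.47

By Cohen's convention (0.2 small / 0.5 medium / 0.8 large): small effect.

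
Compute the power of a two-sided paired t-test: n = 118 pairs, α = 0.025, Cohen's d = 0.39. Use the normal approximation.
Power ≈ 0.98

Power calculation (paired t-test, normal approximation):
z_β = d · √n - z_{α/2}
z_β = 0.39 · √118 - 2.241
z_β = 0.39 · 10.863 - 2.241
z_β = 1.995

Power = Φ(z_β) = Φ(1.995) ≈ 0.977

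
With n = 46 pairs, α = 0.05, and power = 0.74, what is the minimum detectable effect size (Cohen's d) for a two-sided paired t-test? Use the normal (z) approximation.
d ≈ 0.38

Minimum detectable effect (paired t-test, normal approximation):
d = (z_{α/2} + z_β) / √n
d = (1.960 + 0.643) / √46
d = 2.603 / 6.782
d ≈ 0.38

By Cohen's convention (0.2 small / 0.5 medium / 0.8 large): small effect.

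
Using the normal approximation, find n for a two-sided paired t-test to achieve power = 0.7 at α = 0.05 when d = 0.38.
n = 43 pairs

Sample size formula (paired t-test, normal approximation):
n = ((z_{α/2} + z_β) / d)²

z_{α/2} = 1.960 (for α = 0.05, two-sided)
z_β = 0.524 (for power = 0.7)
d = 0.38

n = ((1.960 + 0.524) / 0.38)²
n = (6.537)²
n ≈ 42.73
Round up to the next whole number: n = 43 pairs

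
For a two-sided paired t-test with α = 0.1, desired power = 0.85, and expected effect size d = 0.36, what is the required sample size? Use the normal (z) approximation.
n = 56 pairs

Sample size formula (paired t-test, normal approximation):
n = ((z_{α/2} + z_β) / d)²

z_{α/2} = 1.645 (for α = 0.1, two-sided)
z_β = 1.036 (for power = 0.85)
d = 0.36

n = ((1.645 + 1.036) / 0.36)²
n = (7.447)²
n ≈ 55.46
Round up to the next whole number: n = 56 pairs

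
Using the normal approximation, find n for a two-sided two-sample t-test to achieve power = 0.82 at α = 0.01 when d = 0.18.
n = 753 per group

Sample size formula (two-sample t-test, normal approximation):
n = 2 · ((z_{α/2} + z_β) / d)²

z_{α/2} = 2.576 (for α = 0.01, two-sided)
z_β = 0.915 (for power = 0.82)
d = 0.18

n = 2 · ((2.576 + 0.915) / 0.18)²
n = 2 · (19.394)²
n ≈ 752.25
Round up to the next whole number: n = 753 per group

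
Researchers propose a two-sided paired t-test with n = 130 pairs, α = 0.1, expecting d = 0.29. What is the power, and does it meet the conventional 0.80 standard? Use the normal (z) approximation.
Power ≈ 0.95; the study is adequately powered (power ≥ 0.80)

Power calculation (paired t-test, normal approximation):
z_β = d · √n - z_{α/2}
z_β = 0.29 · √130 - 1.645
z_β = 0.29 · 11.402 - 1.645
z_β = 1.662

Power = Φ(z_β) = Φ(1.662) ≈ 0.952

Effect size d = 0.29 is small by Cohen's convention (0.2/0.5/0.8).

Threshold: power ≥ 0.80 is conventionally adequate.
Power ≈ 0.95 → the study is adequately powered (power ≥ 0.80).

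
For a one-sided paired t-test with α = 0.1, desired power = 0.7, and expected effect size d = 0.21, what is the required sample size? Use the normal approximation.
n = 74 pairs

Sample size formula (paired t-test, normal approximation):
n = ((z_α + z_β) / d)²

z_α = 1.282 (for α = 0.1, one-sided)
z_β = 0.524 (for power = 0.7)
d = 0.21

n = ((1.282 + 0.524) / 0.21)²
n = (8.600)²
n ≈ 73.96
Round up to the next whole number: n = 74 pairs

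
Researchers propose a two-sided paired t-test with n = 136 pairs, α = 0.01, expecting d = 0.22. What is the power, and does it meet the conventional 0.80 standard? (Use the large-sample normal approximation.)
Power ≈ 0.50; the study is underpowered (power < 0.80)

Power calculation (paired t-test, normal approximation):
z_β = d · √n - z_{α/2}
z_β = 0.22 · √136 - 2.576
z_β = 0.22 · 11.662 - 2.576
z_β = -0.010

Power = Φ(z_β) = Φ(-0.010) ≈ 0.496

Effect size d = 0.22 is small by Cohen's convention (0.2/0.5/0.8).

Threshold: power ≥ 0.80 is conventionally adequate.
Power ≈ 0.50 → the study is underpowered (power < 0.80).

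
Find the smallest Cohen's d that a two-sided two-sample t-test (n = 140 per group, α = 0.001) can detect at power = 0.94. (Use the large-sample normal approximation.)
d ≈ 0.58

Minimum detectable effect (two-sample t-test, normal approximation):
d = (z_{α/2} + z_β) / √(n/2)
d = (3.291 + 1.555) / √(140/2)
d = 4.845 / 8.367
d ≈ 0.58

By Cohen's convention (0.2 small / 0.5 medium / 0.8 large): medium effect.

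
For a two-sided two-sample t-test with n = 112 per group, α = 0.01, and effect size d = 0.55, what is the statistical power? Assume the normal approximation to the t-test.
Power ≈ 0.94

Power calculation (two-sample t-test, normal approximation):
z_β = d · √(n/2) - z_{α/2}
z_β = 0.55 · √(112/2) - 2.576
z_β = 0.55 · 7.483 - 2.576
z_β = 1.540

Power = Φ(z_β) = Φ(1.540) ≈ 0.938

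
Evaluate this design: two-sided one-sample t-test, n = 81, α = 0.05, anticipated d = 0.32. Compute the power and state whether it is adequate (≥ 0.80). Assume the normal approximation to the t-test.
Power ≈ 0.82; the study is adequately powered (power ≥ 0.80)

Power calculation (one-sample t-test, normal approximation):
z_β = d · √n - z_{α/2}
z_β = 0.32 · √81 - 1.960
z_β = 0.32 · 9.000 - 1.960
z_β = 0.920

Power = Φ(z_β) = Φ(0.920) ≈ 0.821

Effect size d = 0.32 is small by Cohen's convention (0.2/0.5/0.8).

Threshold: power ≥ 0.80 is conventionally adequate.
Power ≈ 0.82 → the study is adequately powered (power ≥ 0.80).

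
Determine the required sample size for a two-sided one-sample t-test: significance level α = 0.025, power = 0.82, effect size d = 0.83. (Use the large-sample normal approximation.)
n = 15

Sample size formula (one-sample t-test, normal approximation):
n = ((z_{α/2} + z_β) / d)²

z_{α/2} = 2.241 (for α = 0.025, two-sided)
z_β = 0.915 (for power = 0.82)
d = 0.83

n = ((2.241 + 0.915) / 0.83)²
n = (3.802)²
n ≈ 14.46
Round up to the next whole number: n = 15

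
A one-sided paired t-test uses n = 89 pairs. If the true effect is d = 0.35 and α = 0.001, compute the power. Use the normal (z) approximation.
Power ≈ 0.58

Power calculation (paired t-test, normal approximation):
z_β = d · √n - z_α
z_β = 0.35 · √89 - 3.090
z_β = 0.35 · 9.434 - 3.090
z_β = 0.212

Power = Φ(z_β) = Φ(0.212) ≈ 0.584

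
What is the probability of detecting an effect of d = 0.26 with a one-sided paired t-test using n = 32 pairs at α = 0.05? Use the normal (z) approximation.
Power ≈ 0.43

Power calculation (paired t-test, normal approximation):
z_β = d · √n - z_α
z_β = 0.26 · √32 - 1.645
z_β = 0.26 · 5.657 - 1.645
z_β = -0.174

Power = Φ(z_β) = Φ(-0.174) ≈ 0.431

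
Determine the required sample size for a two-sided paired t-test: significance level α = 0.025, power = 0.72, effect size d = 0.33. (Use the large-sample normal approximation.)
n = 74 pairs

Sample size formula (paired t-test, normal approximation):
n = ((z_{α/2} + z_β) / d)²

z_{α/2} = 2.241 (for α = 0.025, two-sided)
z_β = 0.583 (for power = 0.72)
d = 0.33

n = ((2.241 + 0.583) / 0.33)²
n = (8.558)²
n ≈ 73.24
Round up to the next whole number: n = 74 pairs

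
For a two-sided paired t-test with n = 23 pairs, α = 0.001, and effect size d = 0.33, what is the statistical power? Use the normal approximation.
Power ≈ 0.04

Power calculation (paired t-test, normal approximation):
z_β = d · √n - z_{α/2}
z_β = 0.33 · √23 - 3.291
z_β = 0.33 · 4.796 - 3.291
z_β = -1.708

Power = Φ(z_β) = Φ(-1.708) ≈ 0.044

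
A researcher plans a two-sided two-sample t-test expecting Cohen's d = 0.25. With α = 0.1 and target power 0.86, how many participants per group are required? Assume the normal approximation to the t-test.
n = 238 per group

Sample size formula (two-sample t-test, normal approximation):
n = 2 · ((z_{α/2} + z_β) / d)²

z_{α/2} = 1.645 (for α = 0.1, two-sided)
z_β = 1.080 (for power = 0.86)
d = 0.25

n = 2 · ((1.645 + 1.080) / 0.25)²
n = 2 · (10.900)²
n ≈ 237.62
Round up to the next whole number: n = 238 per group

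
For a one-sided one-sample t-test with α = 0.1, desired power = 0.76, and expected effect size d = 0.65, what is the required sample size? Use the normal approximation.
n = 10

Sample size formula (one-sample t-test, normal approximation):
n = ((z_α + z_β) / d)²

z_α = 1.282 (for α = 0.1, one-sided)
z_β = 0.706 (for power = 0.76)
d = 0.65

n = ((1.282 + 0.706) / 0.65)²
n = (3.058)²
n ≈ 9.35
Round up to the next whole number: n = 10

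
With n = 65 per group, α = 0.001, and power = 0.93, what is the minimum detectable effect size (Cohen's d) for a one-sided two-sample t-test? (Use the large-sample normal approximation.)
d ≈ 0.80

Minimum detectable effect (two-sample t-test, normal approximation):
d = (z_α + z_β) / √(n/2)
d = (3.090 + 1.476) / √(65/2)
d = 4.566 / 5.701
d ≈ 0.80

By Cohen's convention (0.2 small / 0.5 medium / 0.8 large): large effect.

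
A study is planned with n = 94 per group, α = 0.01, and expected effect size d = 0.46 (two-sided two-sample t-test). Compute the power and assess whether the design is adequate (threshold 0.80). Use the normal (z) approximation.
Power ≈ 0.72; the study is underpowered (power < 0.80)

Power calculation (two-sample t-test, normal approximation):
z_β = d · √(n/2) - z_{α/2}
z_β = 0.46 · √(94/2) - 2.576
z_β = 0.46 · 6.856 - 2.576
z_β = 0.578

Power = Φ(z_β) = Φ(0.578) ≈ 0.718

Effect size d = 0.46 is small by Cohen's convention (0.2/0.5/0.8).

Threshold: power ≥ 0.80 is conventionally adequate.
Power ≈ 0.72 → the study is underpowered (power < 0.80).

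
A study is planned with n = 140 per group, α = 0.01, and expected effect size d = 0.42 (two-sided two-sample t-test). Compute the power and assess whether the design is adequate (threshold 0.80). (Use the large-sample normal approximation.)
Power ≈ 0.83; the study is adequately powered (power ≥ 0.80)

Power calculation (two-sample t-test, normal approximation):
z_β = d · √(n/2) - z_{α/2}
z_β = 0.42 · √(140/2) - 2.576
z_β = 0.42 · 8.367 - 2.576
z_β = 0.938

Power = Φ(z_β) = Φ(0.938) ≈ 0.826

Effect size d = 0.42 is small by Cohen's convention (0.2/0.5/0.8).

Threshold: power ≥ 0.80 is conventionally adequate.
Power ≈ 0.83 → the study is adequately powered (power ≥ 0.80).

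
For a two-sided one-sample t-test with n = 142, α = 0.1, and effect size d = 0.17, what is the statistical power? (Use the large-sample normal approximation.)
Power ≈ 0.65

Power calculation (one-sample t-test, normal approximation):
z_β = d · √n - z_{α/2}
z_β = 0.17 · √142 - 1.645
z_β = 0.17 · 11.916 - 1.645
z_β = 0.381

Power = Φ(z_β) = Φ(0.381) ≈ 0.648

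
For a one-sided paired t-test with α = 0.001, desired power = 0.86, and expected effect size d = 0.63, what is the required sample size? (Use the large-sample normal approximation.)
n = 44 pairs

Sample size formula (paired t-test, normal approximation):
n = ((z_α + z_β) / d)²

z_α = 3.090 (for α = 0.001, one-sided)
z_β = 1.080 (for power = 0.86)
d = 0.63

n = ((3.090 + 1.080) / 0.63)²
n = (6.619)²
n ≈ 43.81
Round up to the next whole number: n = 44 pairs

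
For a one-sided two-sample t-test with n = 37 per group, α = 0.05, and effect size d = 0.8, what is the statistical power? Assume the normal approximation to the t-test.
Power ≈ 0.96

Power calculation (two-sample t-test, normal approximation):
z_β = d · √(n/2) - z_α
z_β = 0.8 · √(37/2) - 1.645
z_β = 0.8 · 4.301 - 1.645
z_β = 1.796

Power = Φ(z_β) = Φ(1.796) ≈ 0.964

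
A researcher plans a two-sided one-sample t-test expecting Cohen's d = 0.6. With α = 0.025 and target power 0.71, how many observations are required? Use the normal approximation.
n = 22

Sample size formula (one-sample t-test, normal approximation):
n = ((z_{α/2} + z_β) / d)²

z_{α/2} = 2.241 (for α = 0.025, two-sided)
z_β = 0.553 (for power = 0.71)
d = 0.6

n = ((2.241 + 0.553) / 0.6)²
n = (4.657)²
n ≈ 21.69
Round up to the next whole number: n = 22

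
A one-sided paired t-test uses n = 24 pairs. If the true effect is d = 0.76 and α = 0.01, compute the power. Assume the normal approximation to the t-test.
Power ≈ 0.92

Power calculation (paired t-test, normal approximation):
z_β = d · √n - z_α
z_β = 0.76 · √24 - 2.326
z_β = 0.76 · 4.899 - 2.326
z_β = 1.397

Power = Φ(z_β) = Φ(1.397) ≈ 0.919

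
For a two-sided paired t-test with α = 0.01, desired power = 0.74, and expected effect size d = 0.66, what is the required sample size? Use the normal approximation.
n = 24 pairs

Sample size formula (paired t-test, normal approximation):
n = ((z_{α/2} + z_β) / d)²

z_{α/2} = 2.576 (for α = 0.01, two-sided)
z_β = 0.643 (for power = 0.74)
d = 0.66

n = ((2.576 + 0.643) / 0.66)²
n = (4.877)²
n ≈ 23.79
Round up to the next whole number: n = 24 pairs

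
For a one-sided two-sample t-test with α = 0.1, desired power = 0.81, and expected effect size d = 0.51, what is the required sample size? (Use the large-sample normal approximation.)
n = 36 per group

Sample size formula (two-sample t-test, normal approximation):
n = 2 · ((z_α + z_β) / d)²

z_α = 1.282 (for α = 0.1, one-sided)
z_β = 0.878 (for power = 0.81)
d = 0.51

n = 2 · ((1.282 + 0.878) / 0.51)²
n = 2 · (4.235)²
n ≈ 35.87
Round up to the next whole number: n = 36 per group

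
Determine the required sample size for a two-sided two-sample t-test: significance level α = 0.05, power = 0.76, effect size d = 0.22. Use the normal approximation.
n = 294 per group

Sample size formula (two-sample t-test, normal approximation):
n = 2 · ((z_{α/2} + z_β) / d)²

z_{α/2} = 1.960 (for α = 0.05, two-sided)
z_β = 0.706 (for power = 0.76)
d = 0.22

n = 2 · ((1.960 + 0.706) / 0.22)²
n = 2 · (12.118)²
n ≈ 293.69
Round up to the next whole number: n = 294 per group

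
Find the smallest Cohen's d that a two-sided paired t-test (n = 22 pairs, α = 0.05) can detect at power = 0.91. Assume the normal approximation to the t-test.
d ≈ 0.70

Minimum detectable effect (paired t-test, normal approximation):
d = (z_{α/2} + z_β) / √n
d = (1.960 + 1.341) / √22
d = 3.301 / 4.690
d ≈ 0.70

By Cohen's convention (0.2 small / 0.5 medium / 0.8 large): medium effect.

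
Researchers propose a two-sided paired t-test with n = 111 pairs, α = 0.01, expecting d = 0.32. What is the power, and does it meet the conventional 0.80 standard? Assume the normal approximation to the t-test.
Power ≈ 0.79; the study is underpowered (power < 0.80)

Power calculation (paired t-test, normal approximation):
z_β = d · √n - z_{α/2}
z_β = 0.32 · √111 - 2.576
z_β = 0.32 · 10.536 - 2.576
z_β = 0.796

Power = Φ(z_β) = Φ(0.796) ≈ 0.787

Effect size d = 0.32 is small by Cohen's convention (0.2/0.5/0.8).

Threshold: power ≥ 0.80 is conventionally adequate.
Power ≈ 0.79 → the study is underpowered (power < 0.80).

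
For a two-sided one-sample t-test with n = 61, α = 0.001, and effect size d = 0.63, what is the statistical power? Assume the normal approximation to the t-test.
Power ≈ 0.95

Power calculation (one-sample t-test, normal approximation):
z_β = d · √n - z_{α/2}
z_β = 0.63 · √61 - 3.291
z_β = 0.63 · 7.810 - 3.291
z_β = 1.630

Power = Φ(z_β) = Φ(1.630) ≈ 0.948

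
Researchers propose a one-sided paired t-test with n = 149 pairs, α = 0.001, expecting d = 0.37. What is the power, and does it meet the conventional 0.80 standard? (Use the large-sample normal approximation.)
Power ≈ 0.92; the study is adequately powered (power ≥ 0.80)

Power calculation (paired t-test, normal approximation):
z_β = d · √n - z_α
z_β = 0.37 · √149 - 3.090
z_β = 0.37 · 12.207 - 3.090
z_β = 1.426

Power = Φ(z_β) = Φ(1.426) ≈ 0.923

Effect size d = 0.37 is small by Cohen's convention (0.2/0.5/0.8).

Threshold: power ≥ 0.80 is conventionally adequate.
Power ≈ 0.92 → the study is adequately powered (power ≥ 0.80).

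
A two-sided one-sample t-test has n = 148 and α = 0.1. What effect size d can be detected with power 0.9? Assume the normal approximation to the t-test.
d ≈ 0.24

Minimum detectable effect (one-sample t-test, normal approximation):
d = (z_{α/2} + z_β) / √n
d = (1.645 + 1.282) / √148
d = 2.926 / 12.166
d ≈ 0.24

By Cohen's convention (0.2 small / 0.5 medium / 0.8 large): small effect.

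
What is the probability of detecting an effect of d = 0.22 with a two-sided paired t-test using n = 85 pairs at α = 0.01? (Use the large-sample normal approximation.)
Power ≈ 0.29

Power calculation (paired t-test, normal approximation):
z_β = d · √n - z_{α/2}
z_β = 0.22 · √85 - 2.576
z_β = 0.22 · 9.220 - 2.576
z_β = -0.548

Power = Φ(z_β) = Φ(-0.548) ≈ 0.292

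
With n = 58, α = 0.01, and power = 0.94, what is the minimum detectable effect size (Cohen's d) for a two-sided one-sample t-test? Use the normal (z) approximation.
d ≈ 0.54

Minimum detectable effect (one-sample t-test, normal approximation):
d = (z_{α/2} + z_β) / √n
d = (2.576 + 1.555) / √58
d = 4.131 / 7.616
d ≈ 0.54

By Cohen's convention (0.2 small / 0.5 medium / 0.8 large): medium effect.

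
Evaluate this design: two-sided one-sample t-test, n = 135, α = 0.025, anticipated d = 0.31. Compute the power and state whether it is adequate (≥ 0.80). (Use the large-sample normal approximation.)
Power ≈ 0.91; the study is adequately powered (power ≥ 0.80)

Power calculation (one-sample t-test, normal approximation):
z_β = d · √n - z_{α/2}
z_β = 0.31 · √135 - 2.241
z_β = 0.31 · 11.619 - 2.241
z_β = 1.360

Power = Φ(z_β) = Φ(1.360) ≈ 0.913

Effect size d = 0.31 is small by Cohen's convention (0.2/0.5/0.8).

Threshold: power ≥ 0.80 is conventionally adequate.
Power ≈ 0.91 → the study is adequately powered (power ≥ 0.80).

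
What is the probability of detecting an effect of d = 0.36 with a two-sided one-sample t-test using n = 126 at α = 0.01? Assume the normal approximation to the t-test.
Power ≈ 0.93

Power calculation (one-sample t-test, normal approximation):
z_β = d · √n - z_{α/2}
z_β = 0.36 · √126 - 2.576
z_β = 0.36 · 11.225 - 2.576
z_β = 1.465

Power = Φ(z_β) = Φ(1.465) ≈ 0.929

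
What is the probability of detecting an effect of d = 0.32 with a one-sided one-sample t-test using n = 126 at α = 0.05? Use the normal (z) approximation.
Power ≈ 0.97

Power calculation (one-sample t-test, normal approximation):
z_β = d · √n - z_α
z_β = 0.32 · √126 - 1.645
z_β = 0.32 · 11.225 - 1.645
z_β = 1.947

Power = Φ(z_β) = Φ(1.947) ≈ 0.974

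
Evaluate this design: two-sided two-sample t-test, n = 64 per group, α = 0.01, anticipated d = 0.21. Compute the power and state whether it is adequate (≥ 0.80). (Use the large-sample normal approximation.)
Power ≈ 0.08; the study is underpowered (power < 0.80)

Power calculation (two-sample t-test, normal approximation):
z_β = d · √(n/2) - z_{α/2}
z_β = 0.21 · √(64/2) - 2.576
z_β = 0.21 · 5.657 - 2.576
z_β = -1.388

Power = Φ(z_β) = Φ(-1.388) ≈ 0.083

Effect size d = 0.21 is small by Cohen's convention (0.2/0.5/0.8).

Threshold: power ≥ 0.80 is conventionally adequate.
Power ≈ 0.08 → the study is underpowered (power < 0.80).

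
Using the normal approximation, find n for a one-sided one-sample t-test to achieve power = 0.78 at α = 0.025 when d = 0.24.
n = 130

Sample size formula (one-sample t-test, normal approximation):
n = ((z_α + z_β) / d)²

z_α = 1.960 (for α = 0.025, one-sided)
z_β = 0.772 (for power = 0.78)
d = 0.24

n = ((1.960 + 0.772) / 0.24)²
n = (11.383)²
n ≈ 129.57
Round up to the next whole number: n = 130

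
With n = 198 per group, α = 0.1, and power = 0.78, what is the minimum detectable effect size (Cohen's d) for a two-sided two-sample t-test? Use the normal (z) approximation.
d ≈ 0.24

Minimum detectable effect (two-sample t-test, normal approximation):
d = (z_{α/2} + z_β) / √(n/2)
d = (1.645 + 0.772) / √(198/2)
d = 2.417 / 9.950
d ≈ 0.24

By Cohen's convention (0.2 small / 0.5 medium / 0.8 large): small effect.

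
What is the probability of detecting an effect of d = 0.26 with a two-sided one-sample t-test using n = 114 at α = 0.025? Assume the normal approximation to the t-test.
Power ≈ 0.70

Power calculation (one-sample t-test, normal approximation):
z_β = d · √n - z_{α/2}
z_β = 0.26 · √114 - 2.241
z_β = 0.26 · 10.677 - 2.241
z_β = 0.535

Power = Φ(z_β) = Φ(0.535) ≈ 0.704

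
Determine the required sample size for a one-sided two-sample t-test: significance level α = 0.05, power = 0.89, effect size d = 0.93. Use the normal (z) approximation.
n = 20 per group

Sample size formula (two-sample t-test, normal approximation):
n = 2 · ((z_α + z_β) / d)²

z_α = 1.645 (for α = 0.05, one-sided)
z_β = 1.227 (for power = 0.89)
d = 0.93

n = 2 · ((1.645 + 1.227) / 0.93)²
n = 2 · (3.088)²
n ≈ 19.07
Round up to the next whole number: n = 20 per group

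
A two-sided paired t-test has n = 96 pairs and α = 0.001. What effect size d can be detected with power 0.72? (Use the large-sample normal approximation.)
d ≈ 0.40

Minimum detectable effect (paired t-test, normal approximation):
d = (z_{α/2} + z_β) / √n
d = (3.291 + 0.583) / √96
d = 3.873 / 9.798
d ≈ 0.40

By Cohen's convention (0.2 small / 0.5 medium / 0.8 large): small effect.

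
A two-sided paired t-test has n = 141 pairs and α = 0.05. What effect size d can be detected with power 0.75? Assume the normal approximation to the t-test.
d ≈ 0.22

Minimum detectable effect (paired t-test, normal approximation):
d = (z_{α/2} + z_β) / √n
d = (1.960 + 0.674) / √141
d = 2.634 / 11.874
d ≈ 0.22

By Cohen's convention (0.2 small / 0.5 medium / 0.8 large): small effect.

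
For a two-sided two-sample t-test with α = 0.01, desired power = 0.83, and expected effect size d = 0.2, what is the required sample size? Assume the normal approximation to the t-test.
n = 624 per group

Sample size formula (two-sample t-test, normal approximation):
n = 2 · ((z_{α/2} + z_β) / d)²

z_{α/2} = 2.576 (for α = 0.01, two-sided)
z_β = 0.954 (for power = 0.83)
d = 0.2

n = 2 · ((2.576 + 0.954) / 0.2)²
n = 2 · (17.650)²
n ≈ 623.04
Round up to the next whole number: n = 624 per group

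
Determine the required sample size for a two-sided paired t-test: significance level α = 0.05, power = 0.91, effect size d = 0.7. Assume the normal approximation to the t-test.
n = 23 pairs

Sample size formula (paired t-test, normal approximation):
n = ((z_{α/2} + z_β) / d)²

z_{α/2} = 1.960 (for α = 0.05, two-sided)
z_β = 1.341 (for power = 0.91)
d = 0.7

n = ((1.960 + 1.341) / 0.7)²
n = (4.716)²
n ≈ 22.24
Round up to the next whole number: n = 23 pairs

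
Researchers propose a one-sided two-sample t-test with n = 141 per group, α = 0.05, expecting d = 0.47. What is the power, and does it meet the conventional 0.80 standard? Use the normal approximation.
Power ≈ 0.99; the study is adequately powered (power ≥ 0.80)

Power calculation (two-sample t-test, normal approximation):
z_β = d · √(n/2) - z_α
z_β = 0.47 · √(141/2) - 1.645
z_β = 0.47 · 8.396 - 1.645
z_β = 2.301

Power = Φ(z_β) = Φ(2.301) ≈ 0.989

Effect size d = 0.47 is small by Cohen's convention (0.2/0.5/0.8).

Threshold: power ≥ 0.80 is conventionally adequate.
Power ≈ 0.99 → the study is adequately powered (power ≥ 0.80).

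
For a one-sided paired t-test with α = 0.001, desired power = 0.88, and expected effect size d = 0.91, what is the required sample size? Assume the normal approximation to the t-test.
n = 22 pairs

Sample size formula (paired t-test, normal approximation):
n = ((z_α + z_β) / d)²

z_α = 3.090 (for α = 0.001, one-sided)
z_β = 1.175 (for power = 0.88)
d = 0.91

n = ((3.090 + 1.175) / 0.91)²
n = (4.687)²
n ≈ 21.97
Round up to the next whole number: n = 22 pairs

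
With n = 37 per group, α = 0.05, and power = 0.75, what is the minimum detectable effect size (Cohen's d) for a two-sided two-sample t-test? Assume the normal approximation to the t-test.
d ≈ 0.61

Minimum detectable effect (two-sample t-test, normal approximation):
d = (z_{α/2} + z_β) / √(n/2)
d = (1.960 + 0.674) / √(37/2)
d = 2.634 / 4.301
d ≈ 0.61

By Cohen's convention (0.2 small / 0.5 medium / 0.8 large): medium effect.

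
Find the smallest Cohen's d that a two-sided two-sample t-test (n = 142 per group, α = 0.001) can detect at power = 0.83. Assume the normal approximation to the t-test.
d ≈ 0.50

Minimum detectable effect (two-sample t-test, normal approximation):
d = (z_{α/2} + z_β) / √(n/2)
d = (3.291 + 0.954) / √(142/2)
d = 4.245 / 8.426
d ≈ 0.50

By Cohen's convention (0.2 small / 0.5 medium / 0.8 large): medium effect.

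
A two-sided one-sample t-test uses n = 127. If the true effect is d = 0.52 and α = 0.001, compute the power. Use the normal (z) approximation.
Power ≈ 0.99

Power calculation (one-sample t-test, normal approximation):
z_β = d · √n - z_{α/2}
z_β = 0.52 · √127 - 3.291
z_β = 0.52 · 11.269 - 3.291
z_β = 2.570

Power = Φ(z_β) = Φ(2.570) ≈ 0.995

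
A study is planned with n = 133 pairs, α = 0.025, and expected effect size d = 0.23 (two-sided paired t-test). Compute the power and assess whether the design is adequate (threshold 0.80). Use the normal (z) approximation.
Power ≈ 0.66; the study is underpowered (power < 0.80)

Power calculation (paired t-test, normal approximation):
z_β = d · √n - z_{α/2}
z_β = 0.23 · √133 - 2.241
z_β = 0.23 · 11.533 - 2.241
z_β = 0.411

Power = Φ(z_β) = Φ(0.411) ≈ 0.659

Effect size d = 0.23 is small by Cohen's convention (0.2/0.5/0.8).

Threshold: power ≥ 0.80 is conventionally adequate.
Power ≈ 0.66 → the study is underpowered (power < 0.80).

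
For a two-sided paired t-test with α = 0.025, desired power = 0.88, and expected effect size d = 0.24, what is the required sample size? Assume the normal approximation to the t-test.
n = 203 pairs

Sample size formula (paired t-test, normal approximation):
n = ((z_{α/2} + z_β) / d)²

z_{α/2} = 2.241 (for α = 0.025, two-sided)
z_β = 1.175 (for power = 0.88)
d = 0.24

n = ((2.241 + 1.175) / 0.24)²
n = (14.233)²
n ≈ 202.58
Round up to the next whole number: n = 203 pairs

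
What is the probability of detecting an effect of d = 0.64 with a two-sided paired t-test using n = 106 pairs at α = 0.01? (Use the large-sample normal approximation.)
Power ≈ 1.00

Power calculation (paired t-test, normal approximation):
z_β = d · √n - z_{α/2}
z_β = 0.64 · √106 - 2.576
z_β = 0.64 · 10.296 - 2.576
z_β = 4.013

Power = Φ(z_β) = Φ(4.013) ≈ 1.000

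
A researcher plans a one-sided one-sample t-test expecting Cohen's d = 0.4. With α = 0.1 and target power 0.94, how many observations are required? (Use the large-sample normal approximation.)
n = 51

Sample size formula (one-sample t-test, normal approximation):
n = ((z_α + z_β) / d)²

z_α = 1.282 (for α = 0.1, one-sided)
z_β = 1.555 (for power = 0.94)
d = 0.4

n = ((1.282 + 1.555) / 0.4)²
n = (7.093)²
n ≈ 50.31
Round up to the next whole number: n = 51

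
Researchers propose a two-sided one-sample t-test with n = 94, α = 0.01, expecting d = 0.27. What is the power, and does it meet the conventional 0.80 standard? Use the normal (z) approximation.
Power ≈ 0.52; the study is underpowered (power < 0.80)

Power calculation (one-sample t-test, normal approximation):
z_β = d · √n - z_{α/2}
z_β = 0.27 · √94 - 2.576
z_β = 0.27 · 9.695 - 2.576
z_β = 0.042

Power = Φ(z_β) = Φ(0.042) ≈ 0.517

Effect size d = 0.27 is small by Cohen's convention (0.2/0.5/0.8).

Threshold: power ≥ 0.80 is conventionally adequate.
Power ≈ 0.52 → the study is underpowered (power < 0.80).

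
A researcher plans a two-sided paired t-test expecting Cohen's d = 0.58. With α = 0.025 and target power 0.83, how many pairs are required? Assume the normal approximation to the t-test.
n = 31 pairs

Sample size formula (paired t-test, normal approximation):
n = ((z_{α/2} + z_β) / d)²

z_{α/2} = 2.241 (for α = 0.025, two-sided)
z_β = 0.954 (for power = 0.83)
d = 0.58

n = ((2.241 + 0.954) / 0.58)²
n = (5.509)²
n ≈ 30.35
Round up to the next whole number: n = 31 pairs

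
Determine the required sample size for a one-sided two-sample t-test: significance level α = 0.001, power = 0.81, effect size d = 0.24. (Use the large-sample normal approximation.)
n = 547 per group

Sample size formula (two-sample t-test, normal approximation):
n = 2 · ((z_α + z_β) / d)²

z_α = 3.090 (for α = 0.001, one-sided)
z_β = 0.878 (for power = 0.81)
d = 0.24

n = 2 · ((3.090 + 0.878) / 0.24)²
n = 2 · (16.533)²
n ≈ 546.68
Round up to the next whole number: n = 547 per group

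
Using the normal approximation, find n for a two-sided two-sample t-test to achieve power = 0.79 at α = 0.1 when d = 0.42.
n = 69 per group

Sample size formula (two-sample t-test, normal approximation):
n = 2 · ((z_{α/2} + z_β) / d)²

z_{α/2} = 1.645 (for α = 0.1, two-sided)
z_β = 0.806 (for power = 0.79)
d = 0.42

n = 2 · ((1.645 + 0.806) / 0.42)²
n = 2 · (5.836)²
n ≈ 68.12
Round up to the next whole number: n = 69 per group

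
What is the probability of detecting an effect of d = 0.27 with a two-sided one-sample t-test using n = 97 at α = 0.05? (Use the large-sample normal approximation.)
Power ≈ 0.76

Power calculation (one-sample t-test, normal approximation):
z_β = d · √n - z_{α/2}
z_β = 0.27 · √97 - 1.960
z_β = 0.27 · 9.849 - 1.960
z_β = 0.699

Power = Φ(z_β) = Φ(0.699) ≈ 0.758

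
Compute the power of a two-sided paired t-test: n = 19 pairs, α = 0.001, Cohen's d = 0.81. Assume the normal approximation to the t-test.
Power ≈ 0.59

Power calculation (paired t-test, normal approximation):
z_β = d · √n - z_{α/2}
z_β = 0.81 · √19 - 3.291
z_β = 0.81 · 4.359 - 3.291
z_β = 0.240

Power = Φ(z_β) = Φ(0.240) ≈ 0.595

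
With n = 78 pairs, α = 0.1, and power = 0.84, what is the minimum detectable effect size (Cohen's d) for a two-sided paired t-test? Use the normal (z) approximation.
d ≈ 0.30

Minimum detectable effect (paired t-test, normal approximation):
d = (z_{α/2} + z_β) / √n
d = (1.645 + 0.994) / √78
d = 2.639 / 8.832
d ≈ 0.30

By Cohen's convention (0.2 small / 0.5 medium / 0.8 large): small effect.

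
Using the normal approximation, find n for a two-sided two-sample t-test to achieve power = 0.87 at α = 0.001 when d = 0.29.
n = 464 per group

Sample size formula (two-sample t-test, normal approximation):
n = 2 · ((z_{α/2} + z_β) / d)²

z_{α/2} = 3.291 (for α = 0.001, two-sided)
z_β = 1.126 (for power = 0.87)
d = 0.29

n = 2 · ((3.291 + 1.126) / 0.29)²
n = 2 · (15.231)²
n ≈ 463.97
Round up to the next whole number: n = 464 per group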